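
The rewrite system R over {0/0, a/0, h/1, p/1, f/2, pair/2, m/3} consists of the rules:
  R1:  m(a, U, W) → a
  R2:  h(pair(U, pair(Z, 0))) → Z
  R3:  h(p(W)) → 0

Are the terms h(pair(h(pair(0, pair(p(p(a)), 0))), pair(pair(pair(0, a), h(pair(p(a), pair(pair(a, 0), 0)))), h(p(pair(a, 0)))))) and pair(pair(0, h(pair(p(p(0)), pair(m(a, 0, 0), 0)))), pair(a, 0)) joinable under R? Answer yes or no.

yes — NF(t₁) = pair(pair(0, a), pair(a, 0)), NF(t₂) = pair(pair(0, a), pair(a, 0))

Reduce t₁ = h(pair(h(pair(0, pair(p(p(a)), 0))), pair(pair(pair(0, a), h(pair(p(a), pair(pair(a, 0), 0)))), h(p(pair(a, 0)))))):
1. h(pair(h(pair(0, pair(p(p(a)), 0))), pair(pair(pair(0, a), h(pair(p(a), pair(pair(a, 0), 0)))), h(p(pair(a, 0))))))  →  h(pair(p(p(a)), pair(pair(pair(0, a), h(pair(p(a), pair(pair(a, 0), 0)))), h(p(pair(a, 0))))))   [R2 at 1.1]
2. h(pair(p(p(a)), pair(pair(pair(0, a), h(pair(p(a), pair(pair(a, 0), 0)))), h(p(pair(a, 0))))))  →  h(pair(p(p(a)), pair(pair(pair(0, a), pair(a, 0)), h(p(pair(a, 0))))))   [R2 at 1.2.1.2]
3. h(pair(p(p(a)), pair(pair(pair(0, a), pair(a, 0)), h(p(pair(a, 0))))))  →  h(pair(p(p(a)), pair(pair(pair(0, a), pair(a, 0)), 0)))   [R3 at 1.2.2]
4. h(pair(p(p(a)), pair(pair(pair(0, a), pair(a, 0)), 0)))  →  pair(pair(0, a), pair(a, 0))   [R2 at ε]

Reduce t₂ = pair(pair(0, h(pair(p(p(0)), pair(m(a, 0, 0), 0)))), pair(a, 0)):
1. pair(pair(0, h(pair(p(p(0)), pair(m(a, 0, 0), 0)))), pair(a, 0))  →  pair(pair(0, m(a, 0, 0)), pair(a, 0))   [R2 at 1.2]
2. pair(pair(0, m(a, 0, 0)), pair(a, 0))  →  pair(pair(0, a), pair(a, 0))   [R1 at 1.2]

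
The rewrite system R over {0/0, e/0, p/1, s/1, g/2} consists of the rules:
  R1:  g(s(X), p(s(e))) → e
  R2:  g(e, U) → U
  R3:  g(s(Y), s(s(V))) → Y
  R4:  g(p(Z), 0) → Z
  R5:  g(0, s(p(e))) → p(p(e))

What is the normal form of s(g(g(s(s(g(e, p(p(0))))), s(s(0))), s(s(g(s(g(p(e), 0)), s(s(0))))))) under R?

1. s(g(g(s(s(g(e, p(p(0))))), s(s(0))), s(s(g(s(g(p(e), 0)), s(s(0)))))))  →  s(g(s(g(e, p(p(0)))), s(s(g(s(g(p(e), 0)), s(s(0)))))))   [R3 at 1.1]
2. s(g(s(g(e, p(p(0)))), s(s(g(s(g(p(e), 0)), s(s(0)))))))  →  s(g(e, p(p(0))))   [R3 at 1]
3. s(g(e, p(p(0))))  →  s(p(p(0)))   [R2 at 1]

s(p(p(0)))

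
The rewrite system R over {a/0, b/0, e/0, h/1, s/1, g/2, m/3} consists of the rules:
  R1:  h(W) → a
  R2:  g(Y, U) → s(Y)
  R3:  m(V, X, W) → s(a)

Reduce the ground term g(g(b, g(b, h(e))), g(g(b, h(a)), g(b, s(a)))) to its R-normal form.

1. g(g(b, g(b, h(e))), g(g(b, h(a)), g(b, s(a))))  →  s(g(b, g(b, h(e))))   [R2 at ε]
2. s(g(b, g(b, h(e))))  →  s(s(b))   [R2 at 1]

s(s(b))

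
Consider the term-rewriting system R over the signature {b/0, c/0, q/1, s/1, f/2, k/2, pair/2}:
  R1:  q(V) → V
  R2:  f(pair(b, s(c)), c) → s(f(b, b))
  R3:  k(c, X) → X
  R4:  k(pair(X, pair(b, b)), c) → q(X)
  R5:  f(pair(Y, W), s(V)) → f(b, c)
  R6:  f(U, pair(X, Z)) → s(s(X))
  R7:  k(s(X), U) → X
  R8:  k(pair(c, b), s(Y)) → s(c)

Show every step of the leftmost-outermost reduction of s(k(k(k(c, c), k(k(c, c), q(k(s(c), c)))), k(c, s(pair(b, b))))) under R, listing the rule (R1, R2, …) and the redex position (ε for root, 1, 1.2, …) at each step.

1. s(k(k(k(c, c), k(k(c, c), q(k(s(c), c)))), k(c, s(pair(b, b)))))  →  s(k(k(c, k(k(c, c), q(k(s(c), c)))), k(c, s(pair(b, b)))))   [R3 at 1.1.1]
2. s(k(k(c, k(k(c, c), q(k(s(c), c)))), k(c, s(pair(b, b)))))  →  s(k(k(k(c, c), q(k(s(c), c))), k(c, s(pair(b, b)))))   [R3 at 1.1]
3. s(k(k(k(c, c), q(k(s(c), c))), k(c, s(pair(b, b)))))  →  s(k(k(c, q(k(s(c), c))), k(c, s(pair(b, b)))))   [R3 at 1.1.1]
4. s(k(k(c, q(k(s(c), c))), k(c, s(pair(b, b)))))  →  s(k(q(k(s(c), c)), k(c, s(pair(b, b)))))   [R3 at 1.1]
5. s(k(q(k(s(c), c)), k(c, s(pair(b, b)))))  →  s(k(k(s(c), c), k(c, s(pair(b, b)))))   [R1 at 1.1]
6. s(k(k(s(c), c), k(c, s(pair(b, b)))))  →  s(k(c, k(c, s(pair(b, b)))))   [R7 at 1.1]
7. s(k(c, k(c, s(pair(b, b)))))  →  s(k(c, s(pair(b, b))))   [R3 at 1]
8. s(k(c, s(pair(b, b))))  →  s(s(pair(b, b)))   [R3 at 1]

s(s(pair(b, b)))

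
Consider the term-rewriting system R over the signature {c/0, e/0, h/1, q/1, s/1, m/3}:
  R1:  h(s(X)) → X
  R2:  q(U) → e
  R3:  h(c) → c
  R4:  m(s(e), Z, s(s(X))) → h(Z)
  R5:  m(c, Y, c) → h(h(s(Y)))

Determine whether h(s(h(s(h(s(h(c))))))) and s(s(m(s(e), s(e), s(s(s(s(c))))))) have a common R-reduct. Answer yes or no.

Reduce t₁ = h(s(h(s(h(s(h(c))))))):
1. h(s(h(s(h(s(h(c)))))))  →  h(s(h(s(h(c)))))   [R1 at ε]
2. h(s(h(s(h(c)))))  →  h(s(h(c)))   [R1 at ε]
3. h(s(h(c)))  →  h(c)   [R1 at ε]
4. h(c)  →  c   [R3 at ε]

Reduce t₂ = s(s(m(s(e), s(e), s(s(s(s(c))))))):
1. s(s(m(s(e), s(e), s(s(s(s(c)))))))  →  s(s(h(s(e))))   [R4 at 1.1]
2. s(s(h(s(e))))  →  s(s(e))   [R1 at 1.1]

no — NF(t₁) = c, NF(t₂) = s(s(e))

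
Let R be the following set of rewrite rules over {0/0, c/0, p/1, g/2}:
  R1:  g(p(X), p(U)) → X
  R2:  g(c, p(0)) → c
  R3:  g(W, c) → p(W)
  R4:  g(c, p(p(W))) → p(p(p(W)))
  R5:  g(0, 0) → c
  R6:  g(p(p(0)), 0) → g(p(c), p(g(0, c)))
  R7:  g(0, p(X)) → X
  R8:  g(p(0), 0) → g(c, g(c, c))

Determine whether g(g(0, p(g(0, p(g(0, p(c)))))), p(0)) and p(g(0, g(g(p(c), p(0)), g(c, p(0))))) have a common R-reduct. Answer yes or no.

no — NF(t₁) = c, NF(t₂) = p(c)

Reduce t₁ = g(g(0, p(g(0, p(g(0, p(c)))))), p(0)):
1. g(g(0, p(g(0, p(g(0, p(c)))))), p(0))  →  g(g(0, p(g(0, p(c)))), p(0))   [R7 at 1]
2. g(g(0, p(g(0, p(c)))), p(0))  →  g(g(0, p(c)), p(0))   [R7 at 1]
3. g(g(0, p(c)), p(0))  →  g(c, p(0))   [R7 at 1]
4. g(c, p(0))  →  c   [R2 at ε]

Reduce t₂ = p(g(0, g(g(p(c), p(0)), g(c, p(0))))):
1. p(g(0, g(g(p(c), p(0)), g(c, p(0)))))  →  p(g(0, g(c, g(c, p(0)))))   [R1 at 1.2.1]
2. p(g(0, g(c, g(c, p(0)))))  →  p(g(0, g(c, c)))   [R2 at 1.2.2]
3. p(g(0, g(c, c)))  →  p(g(0, p(c)))   [R3 at 1.2]
4. p(g(0, p(c)))  →  p(c)   [R7 at 1]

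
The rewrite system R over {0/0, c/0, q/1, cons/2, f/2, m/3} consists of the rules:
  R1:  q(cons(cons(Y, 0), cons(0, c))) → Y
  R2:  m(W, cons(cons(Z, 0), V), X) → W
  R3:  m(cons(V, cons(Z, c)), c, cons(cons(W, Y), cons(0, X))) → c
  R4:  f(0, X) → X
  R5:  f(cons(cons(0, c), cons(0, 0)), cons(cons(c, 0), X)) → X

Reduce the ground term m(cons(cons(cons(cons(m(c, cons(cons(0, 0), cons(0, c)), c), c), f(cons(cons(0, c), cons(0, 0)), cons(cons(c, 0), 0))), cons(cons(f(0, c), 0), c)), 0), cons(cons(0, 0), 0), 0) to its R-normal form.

1. m(cons(cons(cons(cons(m(c, cons(cons(0, 0), cons(0, c)), c), c), f(cons(cons(0, c), cons(0, 0)), cons(cons(c, 0), 0))), cons(cons(f(0, c), 0), c)), 0), cons(cons(0, 0), 0), 0)  →  cons(cons(cons(cons(m(c, cons(cons(0, 0), cons(0, c)), c), c), f(cons(cons(0, c), cons(0, 0)), cons(cons(c, 0), 0))), cons(cons(f(0, c), 0), c)), 0)   [R2 at ε]
2. cons(cons(cons(cons(m(c, cons(cons(0, 0), cons(0, c)), c), c), f(cons(cons(0, c), cons(0, 0)), cons(cons(c, 0), 0))), cons(cons(f(0, c), 0), c)), 0)  →  cons(cons(cons(cons(c, c), f(cons(cons(0, c), cons(0, 0)), cons(cons(c, 0), 0))), cons(cons(f(0, c), 0), c)), 0)   [R2 at 1.1.1.1]
3. cons(cons(cons(cons(c, c), f(cons(cons(0, c), cons(0, 0)), cons(cons(c, 0), 0))), cons(cons(f(0, c), 0), c)), 0)  →  cons(cons(cons(cons(c, c), 0), cons(cons(f(0, c), 0), c)), 0)   [R5 at 1.1.2]
4. cons(cons(cons(cons(c, c), 0), cons(cons(f(0, c), 0), c)), 0)  →  cons(cons(cons(cons(c, c), 0), cons(cons(c, 0), c)), 0)   [R4 at 1.2.1.1]

cons(cons(cons(cons(c, c), 0), cons(cons(c, 0), c)), 0)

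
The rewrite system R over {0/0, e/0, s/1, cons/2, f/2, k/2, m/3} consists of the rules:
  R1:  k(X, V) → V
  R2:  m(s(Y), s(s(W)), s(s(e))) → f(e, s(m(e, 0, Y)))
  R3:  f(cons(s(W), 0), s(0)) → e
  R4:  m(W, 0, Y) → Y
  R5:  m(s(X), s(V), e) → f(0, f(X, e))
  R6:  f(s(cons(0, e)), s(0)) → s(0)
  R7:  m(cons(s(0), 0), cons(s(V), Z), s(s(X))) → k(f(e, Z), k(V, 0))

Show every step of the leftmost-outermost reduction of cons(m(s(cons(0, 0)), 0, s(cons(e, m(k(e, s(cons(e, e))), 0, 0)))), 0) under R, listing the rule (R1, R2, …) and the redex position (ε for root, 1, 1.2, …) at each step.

1. cons(m(s(cons(0, 0)), 0, s(cons(e, m(k(e, s(cons(e, e))), 0, 0)))), 0)  →  cons(s(cons(e, m(k(e, s(cons(e, e))), 0, 0))), 0)   [R4 at 1]
2. cons(s(cons(e, m(k(e, s(cons(e, e))), 0, 0))), 0)  →  cons(s(cons(e, 0)), 0)   [R4 at 1.1.2]

cons(s(cons(e, 0)), 0)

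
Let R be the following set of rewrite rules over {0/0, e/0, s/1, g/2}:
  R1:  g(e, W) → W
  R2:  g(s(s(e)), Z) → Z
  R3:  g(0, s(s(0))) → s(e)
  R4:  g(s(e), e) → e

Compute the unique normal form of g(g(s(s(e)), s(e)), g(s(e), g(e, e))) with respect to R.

1. g(g(s(s(e)), s(e)), g(s(e), g(e, e)))  →  g(s(e), g(s(e), g(e, e)))   [R2 at 1]
2. g(s(e), g(s(e), g(e, e)))  →  g(s(e), g(s(e), e))   [R1 at 2.2]
3. g(s(e), g(s(e), e))  →  g(s(e), e)   [R4 at 2]
4. g(s(e), e)  →  e   [R4 at ε]

e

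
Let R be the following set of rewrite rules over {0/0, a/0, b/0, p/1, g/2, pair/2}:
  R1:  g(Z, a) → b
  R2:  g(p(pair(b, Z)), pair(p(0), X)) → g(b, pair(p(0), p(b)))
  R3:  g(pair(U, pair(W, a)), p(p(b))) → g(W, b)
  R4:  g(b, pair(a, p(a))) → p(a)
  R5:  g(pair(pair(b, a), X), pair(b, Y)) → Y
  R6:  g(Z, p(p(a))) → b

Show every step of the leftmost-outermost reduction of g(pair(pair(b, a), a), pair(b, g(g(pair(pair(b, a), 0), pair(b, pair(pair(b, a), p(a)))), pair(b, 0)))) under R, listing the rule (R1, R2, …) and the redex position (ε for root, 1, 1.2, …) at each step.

0

1. g(pair(pair(b, a), a), pair(b, g(g(pair(pair(b, a), 0), pair(b, pair(pair(b, a), p(a)))), pair(b, 0))))  →  g(g(pair(pair(b, a), 0), pair(b, pair(pair(b, a), p(a)))), pair(b, 0))   [R5 at ε]
2. g(g(pair(pair(b, a), 0), pair(b, pair(pair(b, a), p(a)))), pair(b, 0))  →  g(pair(pair(b, a), p(a)), pair(b, 0))   [R5 at 1]
3. g(pair(pair(b, a), p(a)), pair(b, 0))  →  0   [R5 at ε]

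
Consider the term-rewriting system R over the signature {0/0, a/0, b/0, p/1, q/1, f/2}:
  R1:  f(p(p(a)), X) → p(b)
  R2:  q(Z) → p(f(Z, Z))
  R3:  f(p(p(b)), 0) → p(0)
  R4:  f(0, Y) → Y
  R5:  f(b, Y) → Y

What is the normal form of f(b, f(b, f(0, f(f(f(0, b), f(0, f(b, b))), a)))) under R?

1. f(b, f(b, f(0, f(f(f(0, b), f(0, f(b, b))), a))))  →  f(b, f(0, f(f(f(0, b), f(0, f(b, b))), a)))   [R5 at ε]
2. f(b, f(0, f(f(f(0, b), f(0, f(b, b))), a)))  →  f(0, f(f(f(0, b), f(0, f(b, b))), a))   [R5 at ε]
3. f(0, f(f(f(0, b), f(0, f(b, b))), a))  →  f(f(f(0, b), f(0, f(b, b))), a)   [R4 at ε]
4. f(f(f(0, b), f(0, f(b, b))), a)  →  f(f(b, f(0, f(b, b))), a)   [R4 at 1.1]
5. f(f(b, f(0, f(b, b))), a)  →  f(f(0, f(b, b)), a)   [R5 at 1]
6. f(f(0, f(b, b)), a)  →  f(f(b, b), a)   [R4 at 1]
7. f(f(b, b), a)  →  f(b, a)   [R5 at 1]
8. f(b, a)  →  a   [R5 at ε]

a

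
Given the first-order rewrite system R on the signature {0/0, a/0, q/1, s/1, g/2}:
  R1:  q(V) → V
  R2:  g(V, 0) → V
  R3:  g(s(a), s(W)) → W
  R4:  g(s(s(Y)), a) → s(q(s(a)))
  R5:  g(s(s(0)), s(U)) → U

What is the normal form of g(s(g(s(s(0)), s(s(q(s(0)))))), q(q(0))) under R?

s(s(s(0)))

1. g(s(g(s(s(0)), s(s(q(s(0)))))), q(q(0)))  →  g(s(s(q(s(0)))), q(q(0)))   [R5 at 1.1]
2. g(s(s(q(s(0)))), q(q(0)))  →  g(s(s(s(0))), q(q(0)))   [R1 at 1.1.1]
3. g(s(s(s(0))), q(q(0)))  →  g(s(s(s(0))), q(0))   [R1 at 2]
4. g(s(s(s(0))), q(0))  →  g(s(s(s(0))), 0)   [R1 at 2]
5. g(s(s(s(0))), 0)  →  s(s(s(0)))   [R2 at ε]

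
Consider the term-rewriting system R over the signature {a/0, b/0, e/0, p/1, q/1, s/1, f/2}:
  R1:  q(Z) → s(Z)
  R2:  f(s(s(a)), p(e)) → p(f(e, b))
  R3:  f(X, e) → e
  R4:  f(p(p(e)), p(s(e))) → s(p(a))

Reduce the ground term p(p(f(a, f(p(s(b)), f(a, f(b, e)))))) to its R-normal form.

p(p(e))

1. p(p(f(a, f(p(s(b)), f(a, f(b, e))))))  →  p(p(f(a, f(p(s(b)), f(a, e)))))   [R3 at 1.1.2.2.2]
2. p(p(f(a, f(p(s(b)), f(a, e)))))  →  p(p(f(a, f(p(s(b)), e))))   [R3 at 1.1.2.2]
3. p(p(f(a, f(p(s(b)), e))))  →  p(p(f(a, e)))   [R3 at 1.1.2]
4. p(p(f(a, e)))  →  p(p(e))   [R3 at 1.1]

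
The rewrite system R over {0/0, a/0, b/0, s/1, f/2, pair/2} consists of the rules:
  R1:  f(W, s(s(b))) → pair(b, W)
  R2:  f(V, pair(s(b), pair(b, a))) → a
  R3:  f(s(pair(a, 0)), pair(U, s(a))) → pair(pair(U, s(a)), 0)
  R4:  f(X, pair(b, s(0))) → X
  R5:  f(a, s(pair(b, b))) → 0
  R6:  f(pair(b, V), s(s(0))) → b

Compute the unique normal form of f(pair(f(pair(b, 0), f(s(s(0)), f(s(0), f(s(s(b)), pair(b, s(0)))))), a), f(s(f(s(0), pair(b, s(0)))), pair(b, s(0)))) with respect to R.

1. f(pair(f(pair(b, 0), f(s(s(0)), f(s(0), f(s(s(b)), pair(b, s(0)))))), a), f(s(f(s(0), pair(b, s(0)))), pair(b, s(0))))  →  f(pair(f(pair(b, 0), f(s(s(0)), f(s(0), s(s(b))))), a), f(s(f(s(0), pair(b, s(0)))), pair(b, s(0))))   [R4 at 1.1.2.2.2]
2. f(pair(f(pair(b, 0), f(s(s(0)), f(s(0), s(s(b))))), a), f(s(f(s(0), pair(b, s(0)))), pair(b, s(0))))  →  f(pair(f(pair(b, 0), f(s(s(0)), pair(b, s(0)))), a), f(s(f(s(0), pair(b, s(0)))), pair(b, s(0))))   [R1 at 1.1.2.2]
3. f(pair(f(pair(b, 0), f(s(s(0)), pair(b, s(0)))), a), f(s(f(s(0), pair(b, s(0)))), pair(b, s(0))))  →  f(pair(f(pair(b, 0), s(s(0))), a), f(s(f(s(0), pair(b, s(0)))), pair(b, s(0))))   [R4 at 1.1.2]
4. f(pair(f(pair(b, 0), s(s(0))), a), f(s(f(s(0), pair(b, s(0)))), pair(b, s(0))))  →  f(pair(b, a), f(s(f(s(0), pair(b, s(0)))), pair(b, s(0))))   [R6 at 1.1]
5. f(pair(b, a), f(s(f(s(0), pair(b, s(0)))), pair(b, s(0))))  →  f(pair(b, a), s(f(s(0), pair(b, s(0)))))   [R4 at 2]
6. f(pair(b, a), s(f(s(0), pair(b, s(0)))))  →  f(pair(b, a), s(s(0)))   [R4 at 2.1]
7. f(pair(b, a), s(s(0)))  →  b   [R6 at ε]

b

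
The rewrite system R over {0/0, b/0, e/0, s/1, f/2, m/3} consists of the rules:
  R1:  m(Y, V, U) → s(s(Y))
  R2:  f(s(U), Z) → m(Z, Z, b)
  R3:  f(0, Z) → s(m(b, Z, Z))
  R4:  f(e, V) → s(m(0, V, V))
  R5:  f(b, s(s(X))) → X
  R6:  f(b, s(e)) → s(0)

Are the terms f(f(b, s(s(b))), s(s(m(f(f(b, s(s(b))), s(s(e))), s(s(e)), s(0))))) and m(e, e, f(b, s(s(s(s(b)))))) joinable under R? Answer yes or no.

yes — NF(t₁) = s(s(e)), NF(t₂) = s(s(e))

Reduce t₁ = f(f(b, s(s(b))), s(s(m(f(f(b, s(s(b))), s(s(e))), s(s(e)), s(0))))):
1. f(f(b, s(s(b))), s(s(m(f(f(b, s(s(b))), s(s(e))), s(s(e)), s(0)))))  →  f(b, s(s(m(f(f(b, s(s(b))), s(s(e))), s(s(e)), s(0)))))   [R5 at 1]
2. f(b, s(s(m(f(f(b, s(s(b))), s(s(e))), s(s(e)), s(0)))))  →  m(f(f(b, s(s(b))), s(s(e))), s(s(e)), s(0))   [R5 at ε]
3. m(f(f(b, s(s(b))), s(s(e))), s(s(e)), s(0))  →  s(s(f(f(b, s(s(b))), s(s(e)))))   [R1 at ε]
4. s(s(f(f(b, s(s(b))), s(s(e)))))  →  s(s(f(b, s(s(e)))))   [R5 at 1.1.1]
5. s(s(f(b, s(s(e)))))  →  s(s(e))   [R5 at 1.1]

Reduce t₂ = m(e, e, f(b, s(s(s(s(b)))))):
1. m(e, e, f(b, s(s(s(s(b))))))  →  s(s(e))   [R1 at ε]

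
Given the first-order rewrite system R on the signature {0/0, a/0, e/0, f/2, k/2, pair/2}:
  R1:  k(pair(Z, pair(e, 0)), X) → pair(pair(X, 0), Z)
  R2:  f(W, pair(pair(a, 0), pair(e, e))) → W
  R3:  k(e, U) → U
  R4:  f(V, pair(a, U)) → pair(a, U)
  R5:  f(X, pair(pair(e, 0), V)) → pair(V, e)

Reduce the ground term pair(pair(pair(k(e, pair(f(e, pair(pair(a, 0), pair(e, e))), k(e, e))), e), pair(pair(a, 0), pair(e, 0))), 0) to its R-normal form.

1. pair(pair(pair(k(e, pair(f(e, pair(pair(a, 0), pair(e, e))), k(e, e))), e), pair(pair(a, 0), pair(e, 0))), 0)  →  pair(pair(pair(pair(f(e, pair(pair(a, 0), pair(e, e))), k(e, e)), e), pair(pair(a, 0), pair(e, 0))), 0)   [R3 at 1.1.1]
2. pair(pair(pair(pair(f(e, pair(pair(a, 0), pair(e, e))), k(e, e)), e), pair(pair(a, 0), pair(e, 0))), 0)  →  pair(pair(pair(pair(e, k(e, e)), e), pair(pair(a, 0), pair(e, 0))), 0)   [R2 at 1.1.1.1]
3. pair(pair(pair(pair(e, k(e, e)), e), pair(pair(a, 0), pair(e, 0))), 0)  →  pair(pair(pair(pair(e, e), e), pair(pair(a, 0), pair(e, 0))), 0)   [R3 at 1.1.1.2]

pair(pair(pair(pair(e, e), e), pair(pair(a, 0), pair(e, 0))), 0)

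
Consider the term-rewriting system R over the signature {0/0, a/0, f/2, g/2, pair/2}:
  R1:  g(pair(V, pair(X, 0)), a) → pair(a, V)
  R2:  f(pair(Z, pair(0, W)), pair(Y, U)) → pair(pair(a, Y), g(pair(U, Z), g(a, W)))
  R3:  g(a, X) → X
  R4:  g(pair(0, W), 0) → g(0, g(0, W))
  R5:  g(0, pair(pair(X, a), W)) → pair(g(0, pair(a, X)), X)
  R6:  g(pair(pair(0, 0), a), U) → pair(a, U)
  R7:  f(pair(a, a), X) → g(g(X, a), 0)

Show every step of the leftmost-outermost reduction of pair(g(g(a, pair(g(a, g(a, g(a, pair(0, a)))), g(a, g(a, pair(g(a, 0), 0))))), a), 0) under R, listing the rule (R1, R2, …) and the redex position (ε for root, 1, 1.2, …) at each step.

1. pair(g(g(a, pair(g(a, g(a, g(a, pair(0, a)))), g(a, g(a, pair(g(a, 0), 0))))), a), 0)  →  pair(g(pair(g(a, g(a, g(a, pair(0, a)))), g(a, g(a, pair(g(a, 0), 0)))), a), 0)   [R3 at 1.1]
2. pair(g(pair(g(a, g(a, g(a, pair(0, a)))), g(a, g(a, pair(g(a, 0), 0)))), a), 0)  →  pair(g(pair(g(a, g(a, pair(0, a))), g(a, g(a, pair(g(a, 0), 0)))), a), 0)   [R3 at 1.1.1]
3. pair(g(pair(g(a, g(a, pair(0, a))), g(a, g(a, pair(g(a, 0), 0)))), a), 0)  →  pair(g(pair(g(a, pair(0, a)), g(a, g(a, pair(g(a, 0), 0)))), a), 0)   [R3 at 1.1.1]
4. pair(g(pair(g(a, pair(0, a)), g(a, g(a, pair(g(a, 0), 0)))), a), 0)  →  pair(g(pair(pair(0, a), g(a, g(a, pair(g(a, 0), 0)))), a), 0)   [R3 at 1.1.1]
5. pair(g(pair(pair(0, a), g(a, g(a, pair(g(a, 0), 0)))), a), 0)  →  pair(g(pair(pair(0, a), g(a, pair(g(a, 0), 0))), a), 0)   [R3 at 1.1.2]
6. pair(g(pair(pair(0, a), g(a, pair(g(a, 0), 0))), a), 0)  →  pair(g(pair(pair(0, a), pair(g(a, 0), 0)), a), 0)   [R3 at 1.1.2]
7. pair(g(pair(pair(0, a), pair(g(a, 0), 0)), a), 0)  →  pair(pair(a, pair(0, a)), 0)   [R1 at 1]

pair(pair(a, pair(0, a)), 0)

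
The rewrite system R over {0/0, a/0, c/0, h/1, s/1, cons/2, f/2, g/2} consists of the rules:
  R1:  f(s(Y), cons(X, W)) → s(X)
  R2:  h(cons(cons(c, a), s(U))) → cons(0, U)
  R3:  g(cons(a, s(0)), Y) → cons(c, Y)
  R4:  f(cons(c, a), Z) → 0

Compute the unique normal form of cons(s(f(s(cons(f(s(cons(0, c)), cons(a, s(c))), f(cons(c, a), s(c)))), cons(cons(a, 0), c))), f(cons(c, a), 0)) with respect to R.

cons(s(s(cons(a, 0))), 0)

1. cons(s(f(s(cons(f(s(cons(0, c)), cons(a, s(c))), f(cons(c, a), s(c)))), cons(cons(a, 0), c))), f(cons(c, a), 0))  →  cons(s(s(cons(a, 0))), f(cons(c, a), 0))   [R1 at 1.1]
2. cons(s(s(cons(a, 0))), f(cons(c, a), 0))  →  cons(s(s(cons(a, 0))), 0)   [R4 at 2]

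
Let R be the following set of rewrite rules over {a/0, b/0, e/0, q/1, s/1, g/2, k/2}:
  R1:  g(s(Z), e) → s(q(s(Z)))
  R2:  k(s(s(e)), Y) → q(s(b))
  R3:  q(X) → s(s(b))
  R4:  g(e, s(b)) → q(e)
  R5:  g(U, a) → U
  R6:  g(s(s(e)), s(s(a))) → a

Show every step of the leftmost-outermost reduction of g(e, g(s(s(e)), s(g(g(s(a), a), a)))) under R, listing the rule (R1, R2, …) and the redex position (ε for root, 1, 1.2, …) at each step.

1. g(e, g(s(s(e)), s(g(g(s(a), a), a))))  →  g(e, g(s(s(e)), s(g(s(a), a))))   [R5 at 2.2.1]
2. g(e, g(s(s(e)), s(g(s(a), a))))  →  g(e, g(s(s(e)), s(s(a))))   [R5 at 2.2.1]
3. g(e, g(s(s(e)), s(s(a))))  →  g(e, a)   [R6 at 2]
4. g(e, a)  →  e   [R5 at ε]

e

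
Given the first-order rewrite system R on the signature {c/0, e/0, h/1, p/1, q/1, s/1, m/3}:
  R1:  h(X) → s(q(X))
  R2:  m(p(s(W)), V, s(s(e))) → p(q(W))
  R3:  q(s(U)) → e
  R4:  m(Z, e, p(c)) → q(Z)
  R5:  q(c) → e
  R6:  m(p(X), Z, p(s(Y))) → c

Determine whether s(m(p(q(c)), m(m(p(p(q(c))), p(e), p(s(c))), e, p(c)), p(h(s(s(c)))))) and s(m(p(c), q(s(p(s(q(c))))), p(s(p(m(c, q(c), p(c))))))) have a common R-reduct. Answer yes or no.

yes — NF(t₁) = s(c), NF(t₂) = s(c)

Reduce t₁ = s(m(p(q(c)), m(m(p(p(q(c))), p(e), p(s(c))), e, p(c)), p(h(s(s(c)))))):
1. s(m(p(q(c)), m(m(p(p(q(c))), p(e), p(s(c))), e, p(c)), p(h(s(s(c))))))  →  s(m(p(e), m(m(p(p(q(c))), p(e), p(s(c))), e, p(c)), p(h(s(s(c))))))   [R5 at 1.1.1]
2. s(m(p(e), m(m(p(p(q(c))), p(e), p(s(c))), e, p(c)), p(h(s(s(c))))))  →  s(m(p(e), q(m(p(p(q(c))), p(e), p(s(c)))), p(h(s(s(c))))))   [R4 at 1.2]
3. s(m(p(e), q(m(p(p(q(c))), p(e), p(s(c)))), p(h(s(s(c))))))  →  s(m(p(e), q(c), p(h(s(s(c))))))   [R6 at 1.2.1]
4. s(m(p(e), q(c), p(h(s(s(c))))))  →  s(m(p(e), e, p(h(s(s(c))))))   [R5 at 1.2]
5. s(m(p(e), e, p(h(s(s(c))))))  →  s(m(p(e), e, p(s(q(s(s(c)))))))   [R1 at 1.3.1]
6. s(m(p(e), e, p(s(q(s(s(c)))))))  →  s(c)   [R6 at 1]

Reduce t₂ = s(m(p(c), q(s(p(s(q(c))))), p(s(p(m(c, q(c), p(c))))))):
1. s(m(p(c), q(s(p(s(q(c))))), p(s(p(m(c, q(c), p(c)))))))  →  s(c)   [R6 at 1]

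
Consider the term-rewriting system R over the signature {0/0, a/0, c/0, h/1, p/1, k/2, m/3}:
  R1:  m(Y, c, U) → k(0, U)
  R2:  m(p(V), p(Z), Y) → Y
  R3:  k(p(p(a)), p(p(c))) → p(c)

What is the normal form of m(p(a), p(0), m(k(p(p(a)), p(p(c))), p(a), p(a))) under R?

p(a)

1. m(p(a), p(0), m(k(p(p(a)), p(p(c))), p(a), p(a)))  →  m(k(p(p(a)), p(p(c))), p(a), p(a))   [R2 at ε]
2. m(k(p(p(a)), p(p(c))), p(a), p(a))  →  m(p(c), p(a), p(a))   [R3 at 1]
3. m(p(c), p(a), p(a))  →  p(a)   [R2 at ε]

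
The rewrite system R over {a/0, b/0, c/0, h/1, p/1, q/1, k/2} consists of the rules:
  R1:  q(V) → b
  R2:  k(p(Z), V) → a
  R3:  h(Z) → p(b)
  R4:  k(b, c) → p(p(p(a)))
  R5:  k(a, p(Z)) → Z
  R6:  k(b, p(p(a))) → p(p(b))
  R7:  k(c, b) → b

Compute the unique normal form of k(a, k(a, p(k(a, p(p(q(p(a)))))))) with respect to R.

1. k(a, k(a, p(k(a, p(p(q(p(a))))))))  →  k(a, k(a, p(p(q(p(a))))))   [R5 at 2]
2. k(a, k(a, p(p(q(p(a))))))  →  k(a, p(q(p(a))))   [R5 at 2]
3. k(a, p(q(p(a))))  →  q(p(a))   [R5 at ε]
4. q(p(a))  →  b   [R1 at ε]

b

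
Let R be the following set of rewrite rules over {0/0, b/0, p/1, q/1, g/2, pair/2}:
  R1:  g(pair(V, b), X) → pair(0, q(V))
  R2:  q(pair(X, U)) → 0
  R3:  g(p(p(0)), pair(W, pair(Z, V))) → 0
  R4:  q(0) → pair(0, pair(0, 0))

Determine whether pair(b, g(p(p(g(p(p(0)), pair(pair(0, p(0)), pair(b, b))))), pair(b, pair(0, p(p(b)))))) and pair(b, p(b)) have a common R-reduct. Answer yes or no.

no — NF(t₁) = pair(b, 0), NF(t₂) = pair(b, p(b))

Reduce t₁ = pair(b, g(p(p(g(p(p(0)), pair(pair(0, p(0)), pair(b, b))))), pair(b, pair(0, p(p(b)))))):
1. pair(b, g(p(p(g(p(p(0)), pair(pair(0, p(0)), pair(b, b))))), pair(b, pair(0, p(p(b))))))  →  pair(b, g(p(p(0)), pair(b, pair(0, p(p(b))))))   [R3 at 2.1.1.1]
2. pair(b, g(p(p(0)), pair(b, pair(0, p(p(b))))))  →  pair(b, 0)   [R3 at 2]

Reduce t₂ = pair(b, p(b)):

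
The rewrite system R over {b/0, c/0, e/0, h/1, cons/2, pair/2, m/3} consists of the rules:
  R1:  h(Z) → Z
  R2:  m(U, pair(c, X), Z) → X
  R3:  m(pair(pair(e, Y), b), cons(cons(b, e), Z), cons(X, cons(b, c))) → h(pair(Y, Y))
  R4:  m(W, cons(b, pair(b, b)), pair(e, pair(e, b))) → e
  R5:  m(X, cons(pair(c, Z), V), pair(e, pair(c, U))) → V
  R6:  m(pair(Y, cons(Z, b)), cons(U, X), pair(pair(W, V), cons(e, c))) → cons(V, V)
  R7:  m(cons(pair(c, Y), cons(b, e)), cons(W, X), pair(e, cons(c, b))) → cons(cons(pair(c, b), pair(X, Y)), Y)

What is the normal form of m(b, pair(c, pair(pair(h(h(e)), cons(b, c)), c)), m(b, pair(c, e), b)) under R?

1. m(b, pair(c, pair(pair(h(h(e)), cons(b, c)), c)), m(b, pair(c, e), b))  →  pair(pair(h(h(e)), cons(b, c)), c)   [R2 at ε]
2. pair(pair(h(h(e)), cons(b, c)), c)  →  pair(pair(h(e), cons(b, c)), c)   [R1 at 1.1]
3. pair(pair(h(e), cons(b, c)), c)  →  pair(pair(e, cons(b, c)), c)   [R1 at 1.1]

pair(pair(e, cons(b, c)), c)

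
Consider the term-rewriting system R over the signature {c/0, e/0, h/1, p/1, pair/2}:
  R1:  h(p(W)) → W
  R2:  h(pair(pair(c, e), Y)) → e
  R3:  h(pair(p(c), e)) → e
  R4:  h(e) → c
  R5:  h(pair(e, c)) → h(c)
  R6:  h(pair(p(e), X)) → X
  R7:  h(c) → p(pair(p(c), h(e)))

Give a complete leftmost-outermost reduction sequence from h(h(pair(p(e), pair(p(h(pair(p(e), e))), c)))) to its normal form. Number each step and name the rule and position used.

1. h(h(pair(p(e), pair(p(h(pair(p(e), e))), c))))  →  h(pair(p(h(pair(p(e), e))), c))   [R6 at 1]
2. h(pair(p(h(pair(p(e), e))), c))  →  h(pair(p(e), c))   [R6 at 1.1.1]
3. h(pair(p(e), c))  →  c   [R6 at ε]

c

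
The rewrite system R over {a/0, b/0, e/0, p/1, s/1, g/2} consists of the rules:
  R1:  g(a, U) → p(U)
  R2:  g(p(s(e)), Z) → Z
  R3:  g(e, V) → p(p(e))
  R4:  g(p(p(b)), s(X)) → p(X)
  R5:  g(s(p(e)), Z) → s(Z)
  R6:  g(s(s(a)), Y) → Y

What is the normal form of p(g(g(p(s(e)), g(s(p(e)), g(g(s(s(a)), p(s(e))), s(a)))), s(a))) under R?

p(s(a))

1. p(g(g(p(s(e)), g(s(p(e)), g(g(s(s(a)), p(s(e))), s(a)))), s(a)))  →  p(g(g(s(p(e)), g(g(s(s(a)), p(s(e))), s(a))), s(a)))   [R2 at 1.1]
2. p(g(g(s(p(e)), g(g(s(s(a)), p(s(e))), s(a))), s(a)))  →  p(g(s(g(g(s(s(a)), p(s(e))), s(a))), s(a)))   [R5 at 1.1]
3. p(g(s(g(g(s(s(a)), p(s(e))), s(a))), s(a)))  →  p(g(s(g(p(s(e)), s(a))), s(a)))   [R6 at 1.1.1.1]
4. p(g(s(g(p(s(e)), s(a))), s(a)))  →  p(g(s(s(a)), s(a)))   [R2 at 1.1.1]
5. p(g(s(s(a)), s(a)))  →  p(s(a))   [R6 at 1]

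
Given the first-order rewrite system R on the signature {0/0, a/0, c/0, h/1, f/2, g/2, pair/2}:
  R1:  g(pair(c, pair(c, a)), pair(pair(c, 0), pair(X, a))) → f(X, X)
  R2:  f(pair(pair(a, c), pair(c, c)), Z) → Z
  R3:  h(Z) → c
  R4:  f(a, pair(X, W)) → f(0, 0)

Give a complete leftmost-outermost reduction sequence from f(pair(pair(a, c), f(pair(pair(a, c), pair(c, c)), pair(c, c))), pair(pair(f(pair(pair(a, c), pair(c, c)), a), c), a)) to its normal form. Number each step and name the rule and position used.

1. f(pair(pair(a, c), f(pair(pair(a, c), pair(c, c)), pair(c, c))), pair(pair(f(pair(pair(a, c), pair(c, c)), a), c), a))  →  f(pair(pair(a, c), pair(c, c)), pair(pair(f(pair(pair(a, c), pair(c, c)), a), c), a))   [R2 at 1.2]
2. f(pair(pair(a, c), pair(c, c)), pair(pair(f(pair(pair(a, c), pair(c, c)), a), c), a))  →  pair(pair(f(pair(pair(a, c), pair(c, c)), a), c), a)   [R2 at ε]
3. pair(pair(f(pair(pair(a, c), pair(c, c)), a), c), a)  →  pair(pair(a, c), a)   [R2 at 1.1]

pair(pair(a, c), a)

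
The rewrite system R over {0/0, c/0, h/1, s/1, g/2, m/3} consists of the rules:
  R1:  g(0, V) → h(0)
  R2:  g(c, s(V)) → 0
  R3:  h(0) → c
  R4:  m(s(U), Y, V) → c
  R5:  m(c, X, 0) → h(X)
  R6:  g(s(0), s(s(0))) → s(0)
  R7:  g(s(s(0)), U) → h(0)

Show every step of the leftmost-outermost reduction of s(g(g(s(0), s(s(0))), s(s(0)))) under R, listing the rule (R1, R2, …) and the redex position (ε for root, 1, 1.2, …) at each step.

1. s(g(g(s(0), s(s(0))), s(s(0))))  →  s(g(s(0), s(s(0))))   [R6 at 1.1]
2. s(g(s(0), s(s(0))))  →  s(s(0))   [R6 at 1]

s(s(0))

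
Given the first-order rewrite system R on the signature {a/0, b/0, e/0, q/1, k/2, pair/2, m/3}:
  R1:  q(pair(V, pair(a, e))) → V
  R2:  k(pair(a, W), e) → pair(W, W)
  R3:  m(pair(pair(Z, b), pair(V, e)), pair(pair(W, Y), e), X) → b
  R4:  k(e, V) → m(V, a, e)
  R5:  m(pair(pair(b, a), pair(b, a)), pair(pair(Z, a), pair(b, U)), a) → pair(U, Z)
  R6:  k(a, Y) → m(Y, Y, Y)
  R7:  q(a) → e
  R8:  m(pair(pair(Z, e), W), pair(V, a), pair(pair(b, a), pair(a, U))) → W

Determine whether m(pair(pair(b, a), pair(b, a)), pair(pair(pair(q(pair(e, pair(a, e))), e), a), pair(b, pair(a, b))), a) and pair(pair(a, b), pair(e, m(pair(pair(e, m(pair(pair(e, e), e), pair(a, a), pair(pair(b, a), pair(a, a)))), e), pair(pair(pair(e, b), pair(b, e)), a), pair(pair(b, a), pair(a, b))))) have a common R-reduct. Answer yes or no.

yes — NF(t₁) = pair(pair(a, b), pair(e, e)), NF(t₂) = pair(pair(a, b), pair(e, e))

Reduce t₁ = m(pair(pair(b, a), pair(b, a)), pair(pair(pair(q(pair(e, pair(a, e))), e), a), pair(b, pair(a, b))), a):
1. m(pair(pair(b, a), pair(b, a)), pair(pair(pair(q(pair(e, pair(a, e))), e), a), pair(b, pair(a, b))), a)  →  pair(pair(a, b), pair(q(pair(e, pair(a, e))), e))   [R5 at ε]
2. pair(pair(a, b), pair(q(pair(e, pair(a, e))), e))  →  pair(pair(a, b), pair(e, e))   [R1 at 2.1]

Reduce t₂ = pair(pair(a, b), pair(e, m(pair(pair(e, m(pair(pair(e, e), e), pair(a, a), pair(pair(b, a), pair(a, a)))), e), pair(pair(pair(e, b), pair(b, e)), a), pair(pair(b, a), pair(a, b))))):
1. pair(pair(a, b), pair(e, m(pair(pair(e, m(pair(pair(e, e), e), pair(a, a), pair(pair(b, a), pair(a, a)))), e), pair(pair(pair(e, b), pair(b, e)), a), pair(pair(b, a), pair(a, b)))))  →  pair(pair(a, b), pair(e, m(pair(pair(e, e), e), pair(pair(pair(e, b), pair(b, e)), a), pair(pair(b, a), pair(a, b)))))   [R8 at 2.2.1.1.2]
2. pair(pair(a, b), pair(e, m(pair(pair(e, e), e), pair(pair(pair(e, b), pair(b, e)), a), pair(pair(b, a), pair(a, b)))))  →  pair(pair(a, b), pair(e, e))   [R8 at 2.2]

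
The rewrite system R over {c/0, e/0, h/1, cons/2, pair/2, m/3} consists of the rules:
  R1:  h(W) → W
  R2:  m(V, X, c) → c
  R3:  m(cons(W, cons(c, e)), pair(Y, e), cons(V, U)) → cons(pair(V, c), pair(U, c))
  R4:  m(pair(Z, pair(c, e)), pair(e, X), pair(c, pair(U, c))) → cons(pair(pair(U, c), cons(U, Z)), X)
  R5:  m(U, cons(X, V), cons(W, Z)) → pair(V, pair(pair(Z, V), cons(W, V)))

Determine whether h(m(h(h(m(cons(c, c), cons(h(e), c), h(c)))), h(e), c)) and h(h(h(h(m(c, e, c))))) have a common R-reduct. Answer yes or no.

yes — NF(t₁) = c, NF(t₂) = c

Reduce t₁ = h(m(h(h(m(cons(c, c), cons(h(e), c), h(c)))), h(e), c)):
1. h(m(h(h(m(cons(c, c), cons(h(e), c), h(c)))), h(e), c))  →  m(h(h(m(cons(c, c), cons(h(e), c), h(c)))), h(e), c)   [R1 at ε]
2. m(h(h(m(cons(c, c), cons(h(e), c), h(c)))), h(e), c)  →  c   [R2 at ε]

Reduce t₂ = h(h(h(h(m(c, e, c))))):
1. h(h(h(h(m(c, e, c)))))  →  h(h(h(m(c, e, c))))   [R1 at ε]
2. h(h(h(m(c, e, c))))  →  h(h(m(c, e, c)))   [R1 at ε]
3. h(h(m(c, e, c)))  →  h(m(c, e, c))   [R1 at ε]
4. h(m(c, e, c))  →  m(c, e, c)   [R1 at ε]
5. m(c, e, c)  →  c   [R2 at ε]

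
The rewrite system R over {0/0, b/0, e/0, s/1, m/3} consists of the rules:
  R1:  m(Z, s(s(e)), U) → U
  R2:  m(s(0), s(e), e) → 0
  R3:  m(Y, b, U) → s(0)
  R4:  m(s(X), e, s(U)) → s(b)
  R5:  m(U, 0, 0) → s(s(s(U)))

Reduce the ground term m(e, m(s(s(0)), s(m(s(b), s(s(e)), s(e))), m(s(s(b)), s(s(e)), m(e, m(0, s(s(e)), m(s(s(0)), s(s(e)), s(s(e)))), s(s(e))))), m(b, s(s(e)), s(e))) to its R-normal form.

s(e)

1. m(e, m(s(s(0)), s(m(s(b), s(s(e)), s(e))), m(s(s(b)), s(s(e)), m(e, m(0, s(s(e)), m(s(s(0)), s(s(e)), s(s(e)))), s(s(e))))), m(b, s(s(e)), s(e)))  →  m(e, m(s(s(0)), s(s(e)), m(s(s(b)), s(s(e)), m(e, m(0, s(s(e)), m(s(s(0)), s(s(e)), s(s(e)))), s(s(e))))), m(b, s(s(e)), s(e)))   [R1 at 2.2.1]
2. m(e, m(s(s(0)), s(s(e)), m(s(s(b)), s(s(e)), m(e, m(0, s(s(e)), m(s(s(0)), s(s(e)), s(s(e)))), s(s(e))))), m(b, s(s(e)), s(e)))  →  m(e, m(s(s(b)), s(s(e)), m(e, m(0, s(s(e)), m(s(s(0)), s(s(e)), s(s(e)))), s(s(e)))), m(b, s(s(e)), s(e)))   [R1 at 2]
3. m(e, m(s(s(b)), s(s(e)), m(e, m(0, s(s(e)), m(s(s(0)), s(s(e)), s(s(e)))), s(s(e)))), m(b, s(s(e)), s(e)))  →  m(e, m(e, m(0, s(s(e)), m(s(s(0)), s(s(e)), s(s(e)))), s(s(e))), m(b, s(s(e)), s(e)))   [R1 at 2]
4. m(e, m(e, m(0, s(s(e)), m(s(s(0)), s(s(e)), s(s(e)))), s(s(e))), m(b, s(s(e)), s(e)))  →  m(e, m(e, m(s(s(0)), s(s(e)), s(s(e))), s(s(e))), m(b, s(s(e)), s(e)))   [R1 at 2.2]
5. m(e, m(e, m(s(s(0)), s(s(e)), s(s(e))), s(s(e))), m(b, s(s(e)), s(e)))  →  m(e, m(e, s(s(e)), s(s(e))), m(b, s(s(e)), s(e)))   [R1 at 2.2]
6. m(e, m(e, s(s(e)), s(s(e))), m(b, s(s(e)), s(e)))  →  m(e, s(s(e)), m(b, s(s(e)), s(e)))   [R1 at 2]
7. m(e, s(s(e)), m(b, s(s(e)), s(e)))  →  m(b, s(s(e)), s(e))   [R1 at ε]
8. m(b, s(s(e)), s(e))  →  s(e)   [R1 at ε]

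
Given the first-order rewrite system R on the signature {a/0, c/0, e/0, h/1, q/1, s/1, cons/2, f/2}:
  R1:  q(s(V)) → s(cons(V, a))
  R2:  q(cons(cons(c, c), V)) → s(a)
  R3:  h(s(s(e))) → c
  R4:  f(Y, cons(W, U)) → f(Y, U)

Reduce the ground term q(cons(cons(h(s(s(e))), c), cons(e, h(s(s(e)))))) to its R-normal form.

1. q(cons(cons(h(s(s(e))), c), cons(e, h(s(s(e))))))  →  q(cons(cons(c, c), cons(e, h(s(s(e))))))   [R3 at 1.1.1]
2. q(cons(cons(c, c), cons(e, h(s(s(e))))))  →  s(a)   [R2 at ε]

s(a)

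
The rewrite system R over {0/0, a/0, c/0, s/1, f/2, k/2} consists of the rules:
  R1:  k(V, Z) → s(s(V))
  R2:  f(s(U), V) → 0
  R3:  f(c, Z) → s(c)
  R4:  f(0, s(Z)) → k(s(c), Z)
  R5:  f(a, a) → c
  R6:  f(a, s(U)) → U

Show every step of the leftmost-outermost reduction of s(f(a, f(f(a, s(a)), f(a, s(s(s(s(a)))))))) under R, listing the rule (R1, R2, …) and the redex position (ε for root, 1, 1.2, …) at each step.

1. s(f(a, f(f(a, s(a)), f(a, s(s(s(s(a))))))))  →  s(f(a, f(a, f(a, s(s(s(s(a))))))))   [R6 at 1.2.1]
2. s(f(a, f(a, f(a, s(s(s(s(a))))))))  →  s(f(a, f(a, s(s(s(a))))))   [R6 at 1.2.2]
3. s(f(a, f(a, s(s(s(a))))))  →  s(f(a, s(s(a))))   [R6 at 1.2]
4. s(f(a, s(s(a))))  →  s(s(a))   [R6 at 1]

s(s(a))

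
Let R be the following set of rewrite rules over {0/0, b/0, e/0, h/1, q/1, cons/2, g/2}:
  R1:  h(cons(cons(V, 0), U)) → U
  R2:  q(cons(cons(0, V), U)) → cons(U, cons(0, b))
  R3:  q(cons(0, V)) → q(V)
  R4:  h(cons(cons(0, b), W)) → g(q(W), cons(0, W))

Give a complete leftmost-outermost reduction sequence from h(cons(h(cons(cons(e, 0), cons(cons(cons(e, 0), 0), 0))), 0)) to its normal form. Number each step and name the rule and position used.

1. h(cons(h(cons(cons(e, 0), cons(cons(cons(e, 0), 0), 0))), 0))  →  h(cons(cons(cons(cons(e, 0), 0), 0), 0))   [R1 at 1.1]
2. h(cons(cons(cons(cons(e, 0), 0), 0), 0))  →  0   [R1 at ε]

0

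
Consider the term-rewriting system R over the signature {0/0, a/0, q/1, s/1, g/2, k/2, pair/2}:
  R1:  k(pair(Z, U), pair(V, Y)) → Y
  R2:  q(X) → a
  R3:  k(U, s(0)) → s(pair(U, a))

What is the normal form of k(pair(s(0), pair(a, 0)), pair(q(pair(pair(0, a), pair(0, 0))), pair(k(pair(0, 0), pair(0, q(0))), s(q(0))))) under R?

pair(a, s(a))

1. k(pair(s(0), pair(a, 0)), pair(q(pair(pair(0, a), pair(0, 0))), pair(k(pair(0, 0), pair(0, q(0))), s(q(0)))))  →  pair(k(pair(0, 0), pair(0, q(0))), s(q(0)))   [R1 at ε]
2. pair(k(pair(0, 0), pair(0, q(0))), s(q(0)))  →  pair(q(0), s(q(0)))   [R1 at 1]
3. pair(q(0), s(q(0)))  →  pair(a, s(q(0)))   [R2 at 1]
4. pair(a, s(q(0)))  →  pair(a, s(a))   [R2 at 2.1]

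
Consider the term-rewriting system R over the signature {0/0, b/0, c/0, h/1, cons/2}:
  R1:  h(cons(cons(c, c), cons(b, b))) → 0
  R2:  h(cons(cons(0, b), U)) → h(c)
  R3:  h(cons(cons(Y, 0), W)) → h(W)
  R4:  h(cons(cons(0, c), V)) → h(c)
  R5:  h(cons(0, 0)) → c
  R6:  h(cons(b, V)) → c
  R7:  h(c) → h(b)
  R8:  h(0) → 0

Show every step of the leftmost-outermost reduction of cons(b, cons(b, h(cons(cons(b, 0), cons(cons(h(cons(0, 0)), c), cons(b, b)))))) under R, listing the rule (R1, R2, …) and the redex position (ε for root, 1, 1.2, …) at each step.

1. cons(b, cons(b, h(cons(cons(b, 0), cons(cons(h(cons(0, 0)), c), cons(b, b))))))  →  cons(b, cons(b, h(cons(cons(h(cons(0, 0)), c), cons(b, b)))))   [R3 at 2.2]
2. cons(b, cons(b, h(cons(cons(h(cons(0, 0)), c), cons(b, b)))))  →  cons(b, cons(b, h(cons(cons(c, c), cons(b, b)))))   [R5 at 2.2.1.1.1]
3. cons(b, cons(b, h(cons(cons(c, c), cons(b, b)))))  →  cons(b, cons(b, 0))   [R1 at 2.2]

cons(b, cons(b, 0))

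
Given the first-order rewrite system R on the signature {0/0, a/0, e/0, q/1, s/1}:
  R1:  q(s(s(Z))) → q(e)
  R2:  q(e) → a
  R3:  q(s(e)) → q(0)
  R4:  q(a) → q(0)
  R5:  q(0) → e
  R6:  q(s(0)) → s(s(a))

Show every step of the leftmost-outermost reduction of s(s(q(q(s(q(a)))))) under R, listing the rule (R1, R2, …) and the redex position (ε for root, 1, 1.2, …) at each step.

s(s(a))

1. s(s(q(q(s(q(a))))))  →  s(s(q(q(s(q(0))))))   [R4 at 1.1.1.1.1]
2. s(s(q(q(s(q(0))))))  →  s(s(q(q(s(e)))))   [R5 at 1.1.1.1.1]
3. s(s(q(q(s(e)))))  →  s(s(q(q(0))))   [R3 at 1.1.1]
4. s(s(q(q(0))))  →  s(s(q(e)))   [R5 at 1.1.1]
5. s(s(q(e)))  →  s(s(a))   [R2 at 1.1]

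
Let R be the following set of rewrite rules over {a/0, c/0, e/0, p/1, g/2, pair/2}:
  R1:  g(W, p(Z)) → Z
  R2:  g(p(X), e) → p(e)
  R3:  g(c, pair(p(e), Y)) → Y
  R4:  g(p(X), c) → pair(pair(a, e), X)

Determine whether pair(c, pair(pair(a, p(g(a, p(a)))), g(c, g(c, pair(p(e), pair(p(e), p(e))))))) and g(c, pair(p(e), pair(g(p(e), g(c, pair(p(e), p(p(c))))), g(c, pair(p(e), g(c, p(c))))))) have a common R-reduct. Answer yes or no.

Reduce t₁ = pair(c, pair(pair(a, p(g(a, p(a)))), g(c, g(c, pair(p(e), pair(p(e), p(e))))))):
1. pair(c, pair(pair(a, p(g(a, p(a)))), g(c, g(c, pair(p(e), pair(p(e), p(e)))))))  →  pair(c, pair(pair(a, p(a)), g(c, g(c, pair(p(e), pair(p(e), p(e)))))))   [R1 at 2.1.2.1]
2. pair(c, pair(pair(a, p(a)), g(c, g(c, pair(p(e), pair(p(e), p(e)))))))  →  pair(c, pair(pair(a, p(a)), g(c, pair(p(e), p(e)))))   [R3 at 2.2.2]
3. pair(c, pair(pair(a, p(a)), g(c, pair(p(e), p(e)))))  →  pair(c, pair(pair(a, p(a)), p(e)))   [R3 at 2.2]

Reduce t₂ = g(c, pair(p(e), pair(g(p(e), g(c, pair(p(e), p(p(c))))), g(c, pair(p(e), g(c, p(c))))))):
1. g(c, pair(p(e), pair(g(p(e), g(c, pair(p(e), p(p(c))))), g(c, pair(p(e), g(c, p(c)))))))  →  pair(g(p(e), g(c, pair(p(e), p(p(c))))), g(c, pair(p(e), g(c, p(c)))))   [R3 at ε]
2. pair(g(p(e), g(c, pair(p(e), p(p(c))))), g(c, pair(p(e), g(c, p(c)))))  →  pair(g(p(e), p(p(c))), g(c, pair(p(e), g(c, p(c)))))   [R3 at 1.2]
3. pair(g(p(e), p(p(c))), g(c, pair(p(e), g(c, p(c)))))  →  pair(p(c), g(c, pair(p(e), g(c, p(c)))))   [R1 at 1]
4. pair(p(c), g(c, pair(p(e), g(c, p(c)))))  →  pair(p(c), g(c, p(c)))   [R3 at 2]
5. pair(p(c), g(c, p(c)))  →  pair(p(c), c)   [R1 at 2]

no — NF(t₁) = pair(c, pair(pair(a, p(a)), p(e))), NF(t₂) = pair(p(c), c)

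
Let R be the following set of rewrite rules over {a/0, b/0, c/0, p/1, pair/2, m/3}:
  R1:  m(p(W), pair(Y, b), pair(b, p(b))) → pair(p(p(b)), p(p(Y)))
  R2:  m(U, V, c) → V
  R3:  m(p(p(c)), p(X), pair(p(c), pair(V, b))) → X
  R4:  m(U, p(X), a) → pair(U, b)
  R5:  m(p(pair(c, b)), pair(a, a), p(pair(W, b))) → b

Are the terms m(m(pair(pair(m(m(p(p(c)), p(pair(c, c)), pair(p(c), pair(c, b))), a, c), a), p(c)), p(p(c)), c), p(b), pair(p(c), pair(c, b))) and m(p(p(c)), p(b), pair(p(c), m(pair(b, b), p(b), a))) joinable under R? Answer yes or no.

yes — NF(t₁) = b, NF(t₂) = b

Reduce t₁ = m(m(pair(pair(m(m(p(p(c)), p(pair(c, c)), pair(p(c), pair(c, b))), a, c), a), p(c)), p(p(c)), c), p(b), pair(p(c), pair(c, b))):
1. m(m(pair(pair(m(m(p(p(c)), p(pair(c, c)), pair(p(c), pair(c, b))), a, c), a), p(c)), p(p(c)), c), p(b), pair(p(c), pair(c, b)))  →  m(p(p(c)), p(b), pair(p(c), pair(c, b)))   [R2 at 1]
2. m(p(p(c)), p(b), pair(p(c), pair(c, b)))  →  b   [R3 at ε]

Reduce t₂ = m(p(p(c)), p(b), pair(p(c), m(pair(b, b), p(b), a))):
1. m(p(p(c)), p(b), pair(p(c), m(pair(b, b), p(b), a)))  →  m(p(p(c)), p(b), pair(p(c), pair(pair(b, b), b)))   [R4 at 3.2]
2. m(p(p(c)), p(b), pair(p(c), pair(pair(b, b), b)))  →  b   [R3 at ε]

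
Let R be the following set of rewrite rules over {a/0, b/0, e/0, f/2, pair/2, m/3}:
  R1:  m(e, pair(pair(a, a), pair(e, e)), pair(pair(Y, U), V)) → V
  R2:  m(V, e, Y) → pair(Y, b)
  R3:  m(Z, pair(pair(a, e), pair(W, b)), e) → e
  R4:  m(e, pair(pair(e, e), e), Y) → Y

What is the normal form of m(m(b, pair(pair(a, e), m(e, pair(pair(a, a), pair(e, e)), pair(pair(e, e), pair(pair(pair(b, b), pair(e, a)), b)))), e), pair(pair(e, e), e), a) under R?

1. m(m(b, pair(pair(a, e), m(e, pair(pair(a, a), pair(e, e)), pair(pair(e, e), pair(pair(pair(b, b), pair(e, a)), b)))), e), pair(pair(e, e), e), a)  →  m(m(b, pair(pair(a, e), pair(pair(pair(b, b), pair(e, a)), b)), e), pair(pair(e, e), e), a)   [R1 at 1.2.2]
2. m(m(b, pair(pair(a, e), pair(pair(pair(b, b), pair(e, a)), b)), e), pair(pair(e, e), e), a)  →  m(e, pair(pair(e, e), e), a)   [R3 at 1]
3. m(e, pair(pair(e, e), e), a)  →  a   [R4 at ε]

a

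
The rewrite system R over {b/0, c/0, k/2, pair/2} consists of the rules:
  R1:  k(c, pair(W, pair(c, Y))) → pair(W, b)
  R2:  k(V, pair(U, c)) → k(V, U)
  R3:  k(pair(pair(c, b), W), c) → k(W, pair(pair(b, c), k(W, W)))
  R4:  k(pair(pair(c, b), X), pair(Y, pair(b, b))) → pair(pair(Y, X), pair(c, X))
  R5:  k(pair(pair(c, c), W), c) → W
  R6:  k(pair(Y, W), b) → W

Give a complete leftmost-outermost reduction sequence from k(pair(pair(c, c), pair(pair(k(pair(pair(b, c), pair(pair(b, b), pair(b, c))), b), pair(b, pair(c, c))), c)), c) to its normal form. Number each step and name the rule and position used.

1. k(pair(pair(c, c), pair(pair(k(pair(pair(b, c), pair(pair(b, b), pair(b, c))), b), pair(b, pair(c, c))), c)), c)  →  pair(pair(k(pair(pair(b, c), pair(pair(b, b), pair(b, c))), b), pair(b, pair(c, c))), c)   [R5 at ε]
2. pair(pair(k(pair(pair(b, c), pair(pair(b, b), pair(b, c))), b), pair(b, pair(c, c))), c)  →  pair(pair(pair(pair(b, b), pair(b, c)), pair(b, pair(c, c))), c)   [R6 at 1.1]

pair(pair(pair(pair(b, b), pair(b, c)), pair(b, pair(c, c))), c)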